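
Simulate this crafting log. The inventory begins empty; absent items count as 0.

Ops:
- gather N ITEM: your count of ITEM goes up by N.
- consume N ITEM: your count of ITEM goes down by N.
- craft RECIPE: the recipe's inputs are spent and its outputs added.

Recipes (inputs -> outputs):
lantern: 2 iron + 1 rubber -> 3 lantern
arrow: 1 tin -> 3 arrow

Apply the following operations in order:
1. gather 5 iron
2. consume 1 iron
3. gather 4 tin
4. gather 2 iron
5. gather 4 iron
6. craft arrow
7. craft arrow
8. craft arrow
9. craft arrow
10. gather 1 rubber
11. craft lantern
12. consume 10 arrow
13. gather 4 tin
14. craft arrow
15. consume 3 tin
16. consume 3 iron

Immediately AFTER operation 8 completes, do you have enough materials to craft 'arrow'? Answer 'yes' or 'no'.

After 1 (gather 5 iron): iron=5
After 2 (consume 1 iron): iron=4
After 3 (gather 4 tin): iron=4 tin=4
After 4 (gather 2 iron): iron=6 tin=4
After 5 (gather 4 iron): iron=10 tin=4
After 6 (craft arrow): arrow=3 iron=10 tin=3
After 7 (craft arrow): arrow=6 iron=10 tin=2
After 8 (craft arrow): arrow=9 iron=10 tin=1

Answer: yes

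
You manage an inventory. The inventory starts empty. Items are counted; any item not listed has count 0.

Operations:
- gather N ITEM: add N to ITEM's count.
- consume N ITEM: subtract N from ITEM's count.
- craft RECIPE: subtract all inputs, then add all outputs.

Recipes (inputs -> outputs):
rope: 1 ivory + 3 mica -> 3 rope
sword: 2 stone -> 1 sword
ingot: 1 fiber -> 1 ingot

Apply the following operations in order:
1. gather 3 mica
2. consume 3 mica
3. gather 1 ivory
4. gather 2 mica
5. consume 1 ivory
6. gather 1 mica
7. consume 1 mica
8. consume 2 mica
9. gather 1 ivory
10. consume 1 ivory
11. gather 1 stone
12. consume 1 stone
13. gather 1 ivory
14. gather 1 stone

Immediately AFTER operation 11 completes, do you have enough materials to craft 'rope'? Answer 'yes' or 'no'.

Answer: no

Derivation:
After 1 (gather 3 mica): mica=3
After 2 (consume 3 mica): (empty)
After 3 (gather 1 ivory): ivory=1
After 4 (gather 2 mica): ivory=1 mica=2
After 5 (consume 1 ivory): mica=2
After 6 (gather 1 mica): mica=3
After 7 (consume 1 mica): mica=2
After 8 (consume 2 mica): (empty)
After 9 (gather 1 ivory): ivory=1
After 10 (consume 1 ivory): (empty)
After 11 (gather 1 stone): stone=1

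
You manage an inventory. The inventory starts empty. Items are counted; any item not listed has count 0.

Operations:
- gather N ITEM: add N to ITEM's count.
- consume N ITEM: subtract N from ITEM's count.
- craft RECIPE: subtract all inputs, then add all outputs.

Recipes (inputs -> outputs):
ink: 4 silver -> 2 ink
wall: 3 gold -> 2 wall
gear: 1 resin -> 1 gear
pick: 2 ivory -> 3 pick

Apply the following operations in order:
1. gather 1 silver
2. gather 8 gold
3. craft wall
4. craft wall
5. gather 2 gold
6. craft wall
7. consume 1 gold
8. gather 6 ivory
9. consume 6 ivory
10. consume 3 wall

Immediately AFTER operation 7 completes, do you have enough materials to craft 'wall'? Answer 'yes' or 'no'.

Answer: no

Derivation:
After 1 (gather 1 silver): silver=1
After 2 (gather 8 gold): gold=8 silver=1
After 3 (craft wall): gold=5 silver=1 wall=2
After 4 (craft wall): gold=2 silver=1 wall=4
After 5 (gather 2 gold): gold=4 silver=1 wall=4
After 6 (craft wall): gold=1 silver=1 wall=6
After 7 (consume 1 gold): silver=1 wall=6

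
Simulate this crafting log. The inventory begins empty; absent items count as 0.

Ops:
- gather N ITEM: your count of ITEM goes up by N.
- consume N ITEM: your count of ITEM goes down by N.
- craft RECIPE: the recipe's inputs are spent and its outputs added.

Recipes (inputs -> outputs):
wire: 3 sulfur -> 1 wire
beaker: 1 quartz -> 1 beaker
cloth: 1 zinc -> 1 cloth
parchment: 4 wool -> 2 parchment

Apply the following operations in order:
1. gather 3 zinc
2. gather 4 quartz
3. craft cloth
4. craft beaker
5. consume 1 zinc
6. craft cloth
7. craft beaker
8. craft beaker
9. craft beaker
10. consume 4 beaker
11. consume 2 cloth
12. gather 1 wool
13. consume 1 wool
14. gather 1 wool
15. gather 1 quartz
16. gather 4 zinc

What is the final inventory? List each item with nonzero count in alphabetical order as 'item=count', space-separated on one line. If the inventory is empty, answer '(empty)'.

After 1 (gather 3 zinc): zinc=3
After 2 (gather 4 quartz): quartz=4 zinc=3
After 3 (craft cloth): cloth=1 quartz=4 zinc=2
After 4 (craft beaker): beaker=1 cloth=1 quartz=3 zinc=2
After 5 (consume 1 zinc): beaker=1 cloth=1 quartz=3 zinc=1
After 6 (craft cloth): beaker=1 cloth=2 quartz=3
After 7 (craft beaker): beaker=2 cloth=2 quartz=2
After 8 (craft beaker): beaker=3 cloth=2 quartz=1
After 9 (craft beaker): beaker=4 cloth=2
After 10 (consume 4 beaker): cloth=2
After 11 (consume 2 cloth): (empty)
After 12 (gather 1 wool): wool=1
After 13 (consume 1 wool): (empty)
After 14 (gather 1 wool): wool=1
After 15 (gather 1 quartz): quartz=1 wool=1
After 16 (gather 4 zinc): quartz=1 wool=1 zinc=4

Answer: quartz=1 wool=1 zinc=4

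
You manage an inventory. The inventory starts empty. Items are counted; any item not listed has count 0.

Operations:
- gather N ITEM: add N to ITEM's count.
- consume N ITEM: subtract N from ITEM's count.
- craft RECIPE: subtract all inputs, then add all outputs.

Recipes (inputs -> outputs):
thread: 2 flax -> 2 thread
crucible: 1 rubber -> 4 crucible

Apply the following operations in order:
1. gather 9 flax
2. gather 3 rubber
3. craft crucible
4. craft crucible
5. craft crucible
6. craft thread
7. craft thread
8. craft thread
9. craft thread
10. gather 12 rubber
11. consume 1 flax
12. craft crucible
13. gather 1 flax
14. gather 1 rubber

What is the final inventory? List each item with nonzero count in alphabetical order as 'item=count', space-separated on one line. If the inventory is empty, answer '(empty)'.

Answer: crucible=16 flax=1 rubber=12 thread=8

Derivation:
After 1 (gather 9 flax): flax=9
After 2 (gather 3 rubber): flax=9 rubber=3
After 3 (craft crucible): crucible=4 flax=9 rubber=2
After 4 (craft crucible): crucible=8 flax=9 rubber=1
After 5 (craft crucible): crucible=12 flax=9
After 6 (craft thread): crucible=12 flax=7 thread=2
After 7 (craft thread): crucible=12 flax=5 thread=4
After 8 (craft thread): crucible=12 flax=3 thread=6
After 9 (craft thread): crucible=12 flax=1 thread=8
After 10 (gather 12 rubber): crucible=12 flax=1 rubber=12 thread=8
After 11 (consume 1 flax): crucible=12 rubber=12 thread=8
After 12 (craft crucible): crucible=16 rubber=11 thread=8
After 13 (gather 1 flax): crucible=16 flax=1 rubber=11 thread=8
After 14 (gather 1 rubber): crucible=16 flax=1 rubber=12 thread=8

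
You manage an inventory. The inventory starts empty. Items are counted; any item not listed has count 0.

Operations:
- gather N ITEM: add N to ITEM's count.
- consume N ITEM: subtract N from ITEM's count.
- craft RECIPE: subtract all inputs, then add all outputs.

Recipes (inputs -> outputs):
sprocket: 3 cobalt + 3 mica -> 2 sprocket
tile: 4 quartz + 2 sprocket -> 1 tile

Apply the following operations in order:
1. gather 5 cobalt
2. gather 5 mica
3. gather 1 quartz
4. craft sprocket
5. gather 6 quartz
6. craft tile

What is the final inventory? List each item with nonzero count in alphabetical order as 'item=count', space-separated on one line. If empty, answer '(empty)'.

After 1 (gather 5 cobalt): cobalt=5
After 2 (gather 5 mica): cobalt=5 mica=5
After 3 (gather 1 quartz): cobalt=5 mica=5 quartz=1
After 4 (craft sprocket): cobalt=2 mica=2 quartz=1 sprocket=2
After 5 (gather 6 quartz): cobalt=2 mica=2 quartz=7 sprocket=2
After 6 (craft tile): cobalt=2 mica=2 quartz=3 tile=1

Answer: cobalt=2 mica=2 quartz=3 tile=1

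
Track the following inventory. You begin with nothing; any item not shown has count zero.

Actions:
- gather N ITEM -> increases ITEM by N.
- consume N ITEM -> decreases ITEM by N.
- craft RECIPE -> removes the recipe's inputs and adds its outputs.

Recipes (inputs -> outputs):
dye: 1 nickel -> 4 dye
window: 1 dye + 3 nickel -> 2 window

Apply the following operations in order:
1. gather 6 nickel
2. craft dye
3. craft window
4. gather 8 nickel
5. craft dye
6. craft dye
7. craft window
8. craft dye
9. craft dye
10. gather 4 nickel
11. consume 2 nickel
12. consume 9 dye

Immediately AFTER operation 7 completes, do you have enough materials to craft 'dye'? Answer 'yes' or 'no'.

After 1 (gather 6 nickel): nickel=6
After 2 (craft dye): dye=4 nickel=5
After 3 (craft window): dye=3 nickel=2 window=2
After 4 (gather 8 nickel): dye=3 nickel=10 window=2
After 5 (craft dye): dye=7 nickel=9 window=2
After 6 (craft dye): dye=11 nickel=8 window=2
After 7 (craft window): dye=10 nickel=5 window=4

Answer: yes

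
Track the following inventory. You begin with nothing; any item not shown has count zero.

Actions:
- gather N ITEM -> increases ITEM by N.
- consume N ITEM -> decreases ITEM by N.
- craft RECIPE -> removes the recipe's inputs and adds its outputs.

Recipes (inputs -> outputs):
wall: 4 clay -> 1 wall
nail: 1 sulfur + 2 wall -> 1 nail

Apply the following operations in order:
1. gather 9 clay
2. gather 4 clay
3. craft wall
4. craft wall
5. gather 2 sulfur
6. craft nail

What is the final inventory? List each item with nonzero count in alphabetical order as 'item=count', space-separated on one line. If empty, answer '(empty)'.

Answer: clay=5 nail=1 sulfur=1

Derivation:
After 1 (gather 9 clay): clay=9
After 2 (gather 4 clay): clay=13
After 3 (craft wall): clay=9 wall=1
After 4 (craft wall): clay=5 wall=2
After 5 (gather 2 sulfur): clay=5 sulfur=2 wall=2
After 6 (craft nail): clay=5 nail=1 sulfur=1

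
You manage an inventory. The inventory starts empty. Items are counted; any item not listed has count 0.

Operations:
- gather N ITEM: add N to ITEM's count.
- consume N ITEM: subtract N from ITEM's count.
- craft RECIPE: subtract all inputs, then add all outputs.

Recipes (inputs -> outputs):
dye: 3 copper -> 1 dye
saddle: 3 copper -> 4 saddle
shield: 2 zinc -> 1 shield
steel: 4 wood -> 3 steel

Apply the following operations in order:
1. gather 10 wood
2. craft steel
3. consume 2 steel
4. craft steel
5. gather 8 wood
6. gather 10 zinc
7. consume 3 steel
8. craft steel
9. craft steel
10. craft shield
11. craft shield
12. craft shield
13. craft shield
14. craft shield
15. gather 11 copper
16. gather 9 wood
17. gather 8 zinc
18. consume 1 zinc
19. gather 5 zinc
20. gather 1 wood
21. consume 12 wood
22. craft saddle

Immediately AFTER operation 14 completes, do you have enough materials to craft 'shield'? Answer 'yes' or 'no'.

Answer: no

Derivation:
After 1 (gather 10 wood): wood=10
After 2 (craft steel): steel=3 wood=6
After 3 (consume 2 steel): steel=1 wood=6
After 4 (craft steel): steel=4 wood=2
After 5 (gather 8 wood): steel=4 wood=10
After 6 (gather 10 zinc): steel=4 wood=10 zinc=10
After 7 (consume 3 steel): steel=1 wood=10 zinc=10
After 8 (craft steel): steel=4 wood=6 zinc=10
After 9 (craft steel): steel=7 wood=2 zinc=10
After 10 (craft shield): shield=1 steel=7 wood=2 zinc=8
After 11 (craft shield): shield=2 steel=7 wood=2 zinc=6
After 12 (craft shield): shield=3 steel=7 wood=2 zinc=4
After 13 (craft shield): shield=4 steel=7 wood=2 zinc=2
After 14 (craft shield): shield=5 steel=7 wood=2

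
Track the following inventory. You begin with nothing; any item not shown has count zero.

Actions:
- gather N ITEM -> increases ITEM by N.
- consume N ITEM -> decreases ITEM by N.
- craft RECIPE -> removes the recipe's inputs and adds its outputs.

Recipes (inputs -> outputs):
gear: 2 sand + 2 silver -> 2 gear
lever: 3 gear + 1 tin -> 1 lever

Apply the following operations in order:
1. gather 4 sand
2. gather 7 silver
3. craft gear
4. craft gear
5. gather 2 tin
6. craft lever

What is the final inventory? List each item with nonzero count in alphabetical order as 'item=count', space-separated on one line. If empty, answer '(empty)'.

Answer: gear=1 lever=1 silver=3 tin=1

Derivation:
After 1 (gather 4 sand): sand=4
After 2 (gather 7 silver): sand=4 silver=7
After 3 (craft gear): gear=2 sand=2 silver=5
After 4 (craft gear): gear=4 silver=3
After 5 (gather 2 tin): gear=4 silver=3 tin=2
After 6 (craft lever): gear=1 lever=1 silver=3 tin=1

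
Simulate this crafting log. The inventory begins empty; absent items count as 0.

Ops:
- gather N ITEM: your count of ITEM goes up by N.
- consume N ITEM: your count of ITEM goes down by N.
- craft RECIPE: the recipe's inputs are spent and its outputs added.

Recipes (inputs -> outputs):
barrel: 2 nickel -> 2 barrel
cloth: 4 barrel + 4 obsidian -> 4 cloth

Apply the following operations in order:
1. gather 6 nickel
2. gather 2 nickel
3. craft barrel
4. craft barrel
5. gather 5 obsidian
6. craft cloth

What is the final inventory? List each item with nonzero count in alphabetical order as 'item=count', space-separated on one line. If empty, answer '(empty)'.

After 1 (gather 6 nickel): nickel=6
After 2 (gather 2 nickel): nickel=8
After 3 (craft barrel): barrel=2 nickel=6
After 4 (craft barrel): barrel=4 nickel=4
After 5 (gather 5 obsidian): barrel=4 nickel=4 obsidian=5
After 6 (craft cloth): cloth=4 nickel=4 obsidian=1

Answer: cloth=4 nickel=4 obsidian=1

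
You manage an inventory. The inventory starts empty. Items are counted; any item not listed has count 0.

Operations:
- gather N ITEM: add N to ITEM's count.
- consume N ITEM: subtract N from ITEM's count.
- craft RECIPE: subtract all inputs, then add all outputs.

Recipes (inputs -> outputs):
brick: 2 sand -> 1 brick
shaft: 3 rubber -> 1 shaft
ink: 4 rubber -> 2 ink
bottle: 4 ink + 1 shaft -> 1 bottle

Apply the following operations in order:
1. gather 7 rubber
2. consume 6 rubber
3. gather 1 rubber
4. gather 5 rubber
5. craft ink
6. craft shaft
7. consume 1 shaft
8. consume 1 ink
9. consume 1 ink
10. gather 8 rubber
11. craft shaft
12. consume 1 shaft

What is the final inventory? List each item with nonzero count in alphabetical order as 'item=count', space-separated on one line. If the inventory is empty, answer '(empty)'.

After 1 (gather 7 rubber): rubber=7
After 2 (consume 6 rubber): rubber=1
After 3 (gather 1 rubber): rubber=2
After 4 (gather 5 rubber): rubber=7
After 5 (craft ink): ink=2 rubber=3
After 6 (craft shaft): ink=2 shaft=1
After 7 (consume 1 shaft): ink=2
After 8 (consume 1 ink): ink=1
After 9 (consume 1 ink): (empty)
After 10 (gather 8 rubber): rubber=8
After 11 (craft shaft): rubber=5 shaft=1
After 12 (consume 1 shaft): rubber=5

Answer: rubber=5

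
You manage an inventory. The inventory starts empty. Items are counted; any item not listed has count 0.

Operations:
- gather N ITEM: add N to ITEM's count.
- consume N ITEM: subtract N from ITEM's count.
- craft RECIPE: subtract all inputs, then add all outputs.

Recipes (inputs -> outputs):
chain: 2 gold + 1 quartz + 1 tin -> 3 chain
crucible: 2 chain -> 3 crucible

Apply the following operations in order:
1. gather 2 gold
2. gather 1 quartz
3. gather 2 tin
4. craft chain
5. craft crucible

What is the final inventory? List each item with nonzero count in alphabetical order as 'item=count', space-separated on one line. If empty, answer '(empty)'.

After 1 (gather 2 gold): gold=2
After 2 (gather 1 quartz): gold=2 quartz=1
After 3 (gather 2 tin): gold=2 quartz=1 tin=2
After 4 (craft chain): chain=3 tin=1
After 5 (craft crucible): chain=1 crucible=3 tin=1

Answer: chain=1 crucible=3 tin=1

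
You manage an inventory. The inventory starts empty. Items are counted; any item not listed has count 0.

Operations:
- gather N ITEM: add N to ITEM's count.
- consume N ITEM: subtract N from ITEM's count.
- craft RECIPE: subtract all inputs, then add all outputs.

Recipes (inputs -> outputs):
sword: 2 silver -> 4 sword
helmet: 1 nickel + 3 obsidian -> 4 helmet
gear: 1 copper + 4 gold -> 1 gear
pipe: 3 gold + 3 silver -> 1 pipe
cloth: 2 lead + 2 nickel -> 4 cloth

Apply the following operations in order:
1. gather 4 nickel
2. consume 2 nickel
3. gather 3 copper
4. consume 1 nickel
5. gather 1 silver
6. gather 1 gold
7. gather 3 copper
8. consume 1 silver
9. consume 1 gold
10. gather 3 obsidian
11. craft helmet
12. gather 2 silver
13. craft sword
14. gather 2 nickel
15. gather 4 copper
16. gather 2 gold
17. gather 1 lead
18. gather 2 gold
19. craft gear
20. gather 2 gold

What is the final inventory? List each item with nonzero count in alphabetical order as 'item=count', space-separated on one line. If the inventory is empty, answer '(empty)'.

Answer: copper=9 gear=1 gold=2 helmet=4 lead=1 nickel=2 sword=4

Derivation:
After 1 (gather 4 nickel): nickel=4
After 2 (consume 2 nickel): nickel=2
After 3 (gather 3 copper): copper=3 nickel=2
After 4 (consume 1 nickel): copper=3 nickel=1
After 5 (gather 1 silver): copper=3 nickel=1 silver=1
After 6 (gather 1 gold): copper=3 gold=1 nickel=1 silver=1
After 7 (gather 3 copper): copper=6 gold=1 nickel=1 silver=1
After 8 (consume 1 silver): copper=6 gold=1 nickel=1
After 9 (consume 1 gold): copper=6 nickel=1
After 10 (gather 3 obsidian): copper=6 nickel=1 obsidian=3
After 11 (craft helmet): copper=6 helmet=4
After 12 (gather 2 silver): copper=6 helmet=4 silver=2
After 13 (craft sword): copper=6 helmet=4 sword=4
After 14 (gather 2 nickel): copper=6 helmet=4 nickel=2 sword=4
After 15 (gather 4 copper): copper=10 helmet=4 nickel=2 sword=4
After 16 (gather 2 gold): copper=10 gold=2 helmet=4 nickel=2 sword=4
After 17 (gather 1 lead): copper=10 gold=2 helmet=4 lead=1 nickel=2 sword=4
After 18 (gather 2 gold): copper=10 gold=4 helmet=4 lead=1 nickel=2 sword=4
After 19 (craft gear): copper=9 gear=1 helmet=4 lead=1 nickel=2 sword=4
After 20 (gather 2 gold): copper=9 gear=1 gold=2 helmet=4 lead=1 nickel=2 sword=4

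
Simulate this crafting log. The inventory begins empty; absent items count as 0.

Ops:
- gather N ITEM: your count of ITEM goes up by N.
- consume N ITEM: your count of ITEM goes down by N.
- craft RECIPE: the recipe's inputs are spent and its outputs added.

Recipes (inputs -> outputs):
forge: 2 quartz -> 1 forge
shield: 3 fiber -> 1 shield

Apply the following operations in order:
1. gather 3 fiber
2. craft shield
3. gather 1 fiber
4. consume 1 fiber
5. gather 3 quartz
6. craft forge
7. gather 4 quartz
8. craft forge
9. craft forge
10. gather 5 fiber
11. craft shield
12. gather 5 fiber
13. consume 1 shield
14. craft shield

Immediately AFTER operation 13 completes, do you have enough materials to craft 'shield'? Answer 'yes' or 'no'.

Answer: yes

Derivation:
After 1 (gather 3 fiber): fiber=3
After 2 (craft shield): shield=1
After 3 (gather 1 fiber): fiber=1 shield=1
After 4 (consume 1 fiber): shield=1
After 5 (gather 3 quartz): quartz=3 shield=1
After 6 (craft forge): forge=1 quartz=1 shield=1
After 7 (gather 4 quartz): forge=1 quartz=5 shield=1
After 8 (craft forge): forge=2 quartz=3 shield=1
After 9 (craft forge): forge=3 quartz=1 shield=1
After 10 (gather 5 fiber): fiber=5 forge=3 quartz=1 shield=1
After 11 (craft shield): fiber=2 forge=3 quartz=1 shield=2
After 12 (gather 5 fiber): fiber=7 forge=3 quartz=1 shield=2
After 13 (consume 1 shield): fiber=7 forge=3 quartz=1 shield=1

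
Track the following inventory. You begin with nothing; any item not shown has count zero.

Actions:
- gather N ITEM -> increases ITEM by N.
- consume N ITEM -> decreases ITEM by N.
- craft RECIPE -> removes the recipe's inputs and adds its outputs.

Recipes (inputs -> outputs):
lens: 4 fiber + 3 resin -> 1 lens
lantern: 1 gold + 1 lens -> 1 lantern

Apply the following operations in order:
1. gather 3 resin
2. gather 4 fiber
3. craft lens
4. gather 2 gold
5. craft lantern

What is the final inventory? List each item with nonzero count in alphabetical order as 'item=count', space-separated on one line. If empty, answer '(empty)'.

After 1 (gather 3 resin): resin=3
After 2 (gather 4 fiber): fiber=4 resin=3
After 3 (craft lens): lens=1
After 4 (gather 2 gold): gold=2 lens=1
After 5 (craft lantern): gold=1 lantern=1

Answer: gold=1 lantern=1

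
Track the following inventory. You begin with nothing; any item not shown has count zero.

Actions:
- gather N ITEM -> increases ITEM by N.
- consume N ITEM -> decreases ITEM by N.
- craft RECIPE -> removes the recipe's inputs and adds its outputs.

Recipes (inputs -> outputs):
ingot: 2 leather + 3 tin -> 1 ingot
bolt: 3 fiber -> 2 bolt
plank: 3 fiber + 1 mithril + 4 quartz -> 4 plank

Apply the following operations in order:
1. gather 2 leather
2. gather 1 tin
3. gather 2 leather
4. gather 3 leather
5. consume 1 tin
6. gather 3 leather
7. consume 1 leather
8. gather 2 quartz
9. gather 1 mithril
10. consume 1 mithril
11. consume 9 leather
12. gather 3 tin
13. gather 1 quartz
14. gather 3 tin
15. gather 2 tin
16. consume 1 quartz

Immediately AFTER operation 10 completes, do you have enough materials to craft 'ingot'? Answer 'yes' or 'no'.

After 1 (gather 2 leather): leather=2
After 2 (gather 1 tin): leather=2 tin=1
After 3 (gather 2 leather): leather=4 tin=1
After 4 (gather 3 leather): leather=7 tin=1
After 5 (consume 1 tin): leather=7
After 6 (gather 3 leather): leather=10
After 7 (consume 1 leather): leather=9
After 8 (gather 2 quartz): leather=9 quartz=2
After 9 (gather 1 mithril): leather=9 mithril=1 quartz=2
After 10 (consume 1 mithril): leather=9 quartz=2

Answer: no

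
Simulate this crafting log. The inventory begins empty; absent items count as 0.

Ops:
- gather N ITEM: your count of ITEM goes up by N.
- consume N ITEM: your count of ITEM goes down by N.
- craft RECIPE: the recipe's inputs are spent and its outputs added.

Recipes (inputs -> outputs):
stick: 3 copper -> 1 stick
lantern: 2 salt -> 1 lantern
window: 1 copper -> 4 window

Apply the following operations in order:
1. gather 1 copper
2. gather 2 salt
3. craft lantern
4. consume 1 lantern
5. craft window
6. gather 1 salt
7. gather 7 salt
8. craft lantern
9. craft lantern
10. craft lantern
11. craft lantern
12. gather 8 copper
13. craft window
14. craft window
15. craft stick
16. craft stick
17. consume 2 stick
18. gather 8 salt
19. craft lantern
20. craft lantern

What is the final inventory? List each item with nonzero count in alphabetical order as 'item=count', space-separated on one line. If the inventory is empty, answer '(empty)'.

Answer: lantern=6 salt=4 window=12

Derivation:
After 1 (gather 1 copper): copper=1
After 2 (gather 2 salt): copper=1 salt=2
After 3 (craft lantern): copper=1 lantern=1
After 4 (consume 1 lantern): copper=1
After 5 (craft window): window=4
After 6 (gather 1 salt): salt=1 window=4
After 7 (gather 7 salt): salt=8 window=4
After 8 (craft lantern): lantern=1 salt=6 window=4
After 9 (craft lantern): lantern=2 salt=4 window=4
After 10 (craft lantern): lantern=3 salt=2 window=4
After 11 (craft lantern): lantern=4 window=4
After 12 (gather 8 copper): copper=8 lantern=4 window=4
After 13 (craft window): copper=7 lantern=4 window=8
After 14 (craft window): copper=6 lantern=4 window=12
After 15 (craft stick): copper=3 lantern=4 stick=1 window=12
After 16 (craft stick): lantern=4 stick=2 window=12
After 17 (consume 2 stick): lantern=4 window=12
After 18 (gather 8 salt): lantern=4 salt=8 window=12
After 19 (craft lantern): lantern=5 salt=6 window=12
After 20 (craft lantern): lantern=6 salt=4 window=12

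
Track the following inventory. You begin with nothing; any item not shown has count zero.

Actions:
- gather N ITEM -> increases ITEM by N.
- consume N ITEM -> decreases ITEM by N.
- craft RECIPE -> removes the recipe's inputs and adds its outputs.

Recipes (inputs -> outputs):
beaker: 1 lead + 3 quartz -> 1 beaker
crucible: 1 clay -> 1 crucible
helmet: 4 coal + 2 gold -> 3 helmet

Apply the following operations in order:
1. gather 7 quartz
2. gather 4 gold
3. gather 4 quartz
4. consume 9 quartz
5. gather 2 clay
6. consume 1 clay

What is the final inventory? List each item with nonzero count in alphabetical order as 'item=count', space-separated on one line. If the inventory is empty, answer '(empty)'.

Answer: clay=1 gold=4 quartz=2

Derivation:
After 1 (gather 7 quartz): quartz=7
After 2 (gather 4 gold): gold=4 quartz=7
After 3 (gather 4 quartz): gold=4 quartz=11
After 4 (consume 9 quartz): gold=4 quartz=2
After 5 (gather 2 clay): clay=2 gold=4 quartz=2
After 6 (consume 1 clay): clay=1 gold=4 quartz=2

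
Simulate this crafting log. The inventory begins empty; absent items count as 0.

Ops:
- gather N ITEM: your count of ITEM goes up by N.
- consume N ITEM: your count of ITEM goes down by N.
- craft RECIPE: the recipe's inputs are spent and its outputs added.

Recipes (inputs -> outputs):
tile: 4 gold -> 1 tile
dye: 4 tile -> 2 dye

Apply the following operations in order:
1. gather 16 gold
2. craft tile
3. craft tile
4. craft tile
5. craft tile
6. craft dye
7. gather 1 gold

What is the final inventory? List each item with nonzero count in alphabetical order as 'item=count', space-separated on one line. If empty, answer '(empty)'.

After 1 (gather 16 gold): gold=16
After 2 (craft tile): gold=12 tile=1
After 3 (craft tile): gold=8 tile=2
After 4 (craft tile): gold=4 tile=3
After 5 (craft tile): tile=4
After 6 (craft dye): dye=2
After 7 (gather 1 gold): dye=2 gold=1

Answer: dye=2 gold=1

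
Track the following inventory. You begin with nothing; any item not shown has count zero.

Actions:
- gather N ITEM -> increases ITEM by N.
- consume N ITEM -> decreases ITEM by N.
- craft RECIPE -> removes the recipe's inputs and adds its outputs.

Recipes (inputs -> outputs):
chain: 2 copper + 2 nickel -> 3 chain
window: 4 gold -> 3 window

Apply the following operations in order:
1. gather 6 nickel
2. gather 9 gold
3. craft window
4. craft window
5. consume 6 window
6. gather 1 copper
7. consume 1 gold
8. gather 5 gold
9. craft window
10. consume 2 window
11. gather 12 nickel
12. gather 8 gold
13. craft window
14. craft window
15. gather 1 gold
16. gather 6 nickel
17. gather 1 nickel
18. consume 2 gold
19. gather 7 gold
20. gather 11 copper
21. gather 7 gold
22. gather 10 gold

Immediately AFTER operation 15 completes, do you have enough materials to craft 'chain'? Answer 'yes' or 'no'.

Answer: no

Derivation:
After 1 (gather 6 nickel): nickel=6
After 2 (gather 9 gold): gold=9 nickel=6
After 3 (craft window): gold=5 nickel=6 window=3
After 4 (craft window): gold=1 nickel=6 window=6
After 5 (consume 6 window): gold=1 nickel=6
After 6 (gather 1 copper): copper=1 gold=1 nickel=6
After 7 (consume 1 gold): copper=1 nickel=6
After 8 (gather 5 gold): copper=1 gold=5 nickel=6
After 9 (craft window): copper=1 gold=1 nickel=6 window=3
After 10 (consume 2 window): copper=1 gold=1 nickel=6 window=1
After 11 (gather 12 nickel): copper=1 gold=1 nickel=18 window=1
After 12 (gather 8 gold): copper=1 gold=9 nickel=18 window=1
After 13 (craft window): copper=1 gold=5 nickel=18 window=4
After 14 (craft window): copper=1 gold=1 nickel=18 window=7
After 15 (gather 1 gold): copper=1 gold=2 nickel=18 window=7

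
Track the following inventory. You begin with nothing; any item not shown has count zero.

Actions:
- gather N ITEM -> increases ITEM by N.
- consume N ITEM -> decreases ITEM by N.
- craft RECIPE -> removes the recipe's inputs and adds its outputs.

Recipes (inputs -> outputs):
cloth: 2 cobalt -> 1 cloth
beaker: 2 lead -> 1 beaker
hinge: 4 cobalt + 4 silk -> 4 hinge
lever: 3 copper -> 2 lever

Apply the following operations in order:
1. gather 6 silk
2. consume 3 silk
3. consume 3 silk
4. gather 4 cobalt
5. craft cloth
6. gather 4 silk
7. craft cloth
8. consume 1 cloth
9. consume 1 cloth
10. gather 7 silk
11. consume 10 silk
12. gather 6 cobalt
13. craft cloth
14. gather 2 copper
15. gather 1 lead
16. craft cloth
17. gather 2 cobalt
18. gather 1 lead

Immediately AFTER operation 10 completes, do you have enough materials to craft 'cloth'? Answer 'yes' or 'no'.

After 1 (gather 6 silk): silk=6
After 2 (consume 3 silk): silk=3
After 3 (consume 3 silk): (empty)
After 4 (gather 4 cobalt): cobalt=4
After 5 (craft cloth): cloth=1 cobalt=2
After 6 (gather 4 silk): cloth=1 cobalt=2 silk=4
After 7 (craft cloth): cloth=2 silk=4
After 8 (consume 1 cloth): cloth=1 silk=4
After 9 (consume 1 cloth): silk=4
After 10 (gather 7 silk): silk=11

Answer: no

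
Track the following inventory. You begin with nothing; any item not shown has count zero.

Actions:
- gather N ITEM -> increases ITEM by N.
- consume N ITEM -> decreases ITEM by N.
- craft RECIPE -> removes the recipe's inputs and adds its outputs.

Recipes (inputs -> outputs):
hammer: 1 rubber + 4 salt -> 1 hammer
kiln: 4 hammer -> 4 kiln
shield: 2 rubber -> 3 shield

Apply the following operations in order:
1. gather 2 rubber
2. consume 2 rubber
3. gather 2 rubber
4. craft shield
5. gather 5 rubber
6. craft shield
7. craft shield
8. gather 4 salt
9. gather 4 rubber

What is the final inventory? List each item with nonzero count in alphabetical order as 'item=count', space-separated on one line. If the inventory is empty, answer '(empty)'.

Answer: rubber=5 salt=4 shield=9

Derivation:
After 1 (gather 2 rubber): rubber=2
After 2 (consume 2 rubber): (empty)
After 3 (gather 2 rubber): rubber=2
After 4 (craft shield): shield=3
After 5 (gather 5 rubber): rubber=5 shield=3
After 6 (craft shield): rubber=3 shield=6
After 7 (craft shield): rubber=1 shield=9
After 8 (gather 4 salt): rubber=1 salt=4 shield=9
After 9 (gather 4 rubber): rubber=5 salt=4 shield=9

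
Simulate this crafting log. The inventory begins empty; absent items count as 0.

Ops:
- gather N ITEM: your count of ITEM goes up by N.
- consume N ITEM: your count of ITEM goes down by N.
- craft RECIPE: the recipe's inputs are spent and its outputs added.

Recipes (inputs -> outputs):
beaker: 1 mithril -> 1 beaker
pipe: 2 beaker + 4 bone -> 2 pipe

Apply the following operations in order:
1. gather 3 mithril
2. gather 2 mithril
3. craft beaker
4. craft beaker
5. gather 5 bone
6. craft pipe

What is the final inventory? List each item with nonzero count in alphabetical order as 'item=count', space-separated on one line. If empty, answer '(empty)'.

After 1 (gather 3 mithril): mithril=3
After 2 (gather 2 mithril): mithril=5
After 3 (craft beaker): beaker=1 mithril=4
After 4 (craft beaker): beaker=2 mithril=3
After 5 (gather 5 bone): beaker=2 bone=5 mithril=3
After 6 (craft pipe): bone=1 mithril=3 pipe=2

Answer: bone=1 mithril=3 pipe=2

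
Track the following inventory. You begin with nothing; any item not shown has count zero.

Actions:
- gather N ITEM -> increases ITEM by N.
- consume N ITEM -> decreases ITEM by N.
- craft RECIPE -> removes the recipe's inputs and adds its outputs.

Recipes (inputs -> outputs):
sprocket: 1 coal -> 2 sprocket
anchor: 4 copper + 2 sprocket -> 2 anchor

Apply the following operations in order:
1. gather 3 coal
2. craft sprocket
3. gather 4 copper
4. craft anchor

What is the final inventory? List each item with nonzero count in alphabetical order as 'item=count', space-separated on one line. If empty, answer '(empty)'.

After 1 (gather 3 coal): coal=3
After 2 (craft sprocket): coal=2 sprocket=2
After 3 (gather 4 copper): coal=2 copper=4 sprocket=2
After 4 (craft anchor): anchor=2 coal=2

Answer: anchor=2 coal=2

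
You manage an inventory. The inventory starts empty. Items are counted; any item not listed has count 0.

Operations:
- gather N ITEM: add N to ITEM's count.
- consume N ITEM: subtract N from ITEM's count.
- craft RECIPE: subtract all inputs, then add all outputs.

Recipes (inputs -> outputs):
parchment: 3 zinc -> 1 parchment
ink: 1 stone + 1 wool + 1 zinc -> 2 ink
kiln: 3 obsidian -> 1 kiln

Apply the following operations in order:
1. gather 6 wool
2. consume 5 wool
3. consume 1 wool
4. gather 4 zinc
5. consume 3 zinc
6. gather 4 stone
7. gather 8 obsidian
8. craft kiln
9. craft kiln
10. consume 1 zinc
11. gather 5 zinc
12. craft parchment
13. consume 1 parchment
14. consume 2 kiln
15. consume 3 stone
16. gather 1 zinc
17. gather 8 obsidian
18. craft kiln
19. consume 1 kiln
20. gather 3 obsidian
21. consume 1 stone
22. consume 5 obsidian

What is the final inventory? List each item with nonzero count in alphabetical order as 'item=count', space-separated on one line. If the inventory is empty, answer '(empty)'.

Answer: obsidian=5 zinc=3

Derivation:
After 1 (gather 6 wool): wool=6
After 2 (consume 5 wool): wool=1
After 3 (consume 1 wool): (empty)
After 4 (gather 4 zinc): zinc=4
After 5 (consume 3 zinc): zinc=1
After 6 (gather 4 stone): stone=4 zinc=1
After 7 (gather 8 obsidian): obsidian=8 stone=4 zinc=1
After 8 (craft kiln): kiln=1 obsidian=5 stone=4 zinc=1
After 9 (craft kiln): kiln=2 obsidian=2 stone=4 zinc=1
After 10 (consume 1 zinc): kiln=2 obsidian=2 stone=4
After 11 (gather 5 zinc): kiln=2 obsidian=2 stone=4 zinc=5
After 12 (craft parchment): kiln=2 obsidian=2 parchment=1 stone=4 zinc=2
After 13 (consume 1 parchment): kiln=2 obsidian=2 stone=4 zinc=2
After 14 (consume 2 kiln): obsidian=2 stone=4 zinc=2
After 15 (consume 3 stone): obsidian=2 stone=1 zinc=2
After 16 (gather 1 zinc): obsidian=2 stone=1 zinc=3
After 17 (gather 8 obsidian): obsidian=10 stone=1 zinc=3
After 18 (craft kiln): kiln=1 obsidian=7 stone=1 zinc=3
After 19 (consume 1 kiln): obsidian=7 stone=1 zinc=3
After 20 (gather 3 obsidian): obsidian=10 stone=1 zinc=3
After 21 (consume 1 stone): obsidian=10 zinc=3
After 22 (consume 5 obsidian): obsidian=5 zinc=3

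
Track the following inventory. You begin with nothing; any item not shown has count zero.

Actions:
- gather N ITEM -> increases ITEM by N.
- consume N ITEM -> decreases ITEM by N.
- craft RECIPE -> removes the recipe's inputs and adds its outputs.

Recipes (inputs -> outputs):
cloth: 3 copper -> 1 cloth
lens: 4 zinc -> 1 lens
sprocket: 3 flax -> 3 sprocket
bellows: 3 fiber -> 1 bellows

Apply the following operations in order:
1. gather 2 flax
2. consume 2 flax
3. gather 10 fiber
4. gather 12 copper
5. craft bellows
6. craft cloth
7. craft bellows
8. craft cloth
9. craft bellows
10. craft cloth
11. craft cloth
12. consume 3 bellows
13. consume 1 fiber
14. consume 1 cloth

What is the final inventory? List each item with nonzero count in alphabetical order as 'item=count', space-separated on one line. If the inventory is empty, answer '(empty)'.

Answer: cloth=3

Derivation:
After 1 (gather 2 flax): flax=2
After 2 (consume 2 flax): (empty)
After 3 (gather 10 fiber): fiber=10
After 4 (gather 12 copper): copper=12 fiber=10
After 5 (craft bellows): bellows=1 copper=12 fiber=7
After 6 (craft cloth): bellows=1 cloth=1 copper=9 fiber=7
After 7 (craft bellows): bellows=2 cloth=1 copper=9 fiber=4
After 8 (craft cloth): bellows=2 cloth=2 copper=6 fiber=4
After 9 (craft bellows): bellows=3 cloth=2 copper=6 fiber=1
After 10 (craft cloth): bellows=3 cloth=3 copper=3 fiber=1
After 11 (craft cloth): bellows=3 cloth=4 fiber=1
After 12 (consume 3 bellows): cloth=4 fiber=1
After 13 (consume 1 fiber): cloth=4
After 14 (consume 1 cloth): cloth=3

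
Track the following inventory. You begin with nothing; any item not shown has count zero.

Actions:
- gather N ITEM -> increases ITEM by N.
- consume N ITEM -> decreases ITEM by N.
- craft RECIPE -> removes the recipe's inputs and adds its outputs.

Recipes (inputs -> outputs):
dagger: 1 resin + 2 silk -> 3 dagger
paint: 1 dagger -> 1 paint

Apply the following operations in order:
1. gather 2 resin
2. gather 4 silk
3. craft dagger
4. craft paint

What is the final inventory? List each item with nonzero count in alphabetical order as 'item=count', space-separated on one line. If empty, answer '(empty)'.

After 1 (gather 2 resin): resin=2
After 2 (gather 4 silk): resin=2 silk=4
After 3 (craft dagger): dagger=3 resin=1 silk=2
After 4 (craft paint): dagger=2 paint=1 resin=1 silk=2

Answer: dagger=2 paint=1 resin=1 silk=2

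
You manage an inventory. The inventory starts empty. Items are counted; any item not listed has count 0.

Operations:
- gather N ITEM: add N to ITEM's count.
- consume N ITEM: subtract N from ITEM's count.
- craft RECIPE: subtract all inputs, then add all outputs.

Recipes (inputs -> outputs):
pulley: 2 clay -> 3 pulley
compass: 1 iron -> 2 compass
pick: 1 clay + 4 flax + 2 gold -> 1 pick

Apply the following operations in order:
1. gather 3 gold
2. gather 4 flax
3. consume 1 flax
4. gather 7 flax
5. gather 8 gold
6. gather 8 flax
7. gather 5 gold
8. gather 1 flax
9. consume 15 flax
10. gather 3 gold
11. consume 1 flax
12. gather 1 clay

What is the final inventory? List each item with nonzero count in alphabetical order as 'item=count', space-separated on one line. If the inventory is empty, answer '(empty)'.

After 1 (gather 3 gold): gold=3
After 2 (gather 4 flax): flax=4 gold=3
After 3 (consume 1 flax): flax=3 gold=3
After 4 (gather 7 flax): flax=10 gold=3
After 5 (gather 8 gold): flax=10 gold=11
After 6 (gather 8 flax): flax=18 gold=11
After 7 (gather 5 gold): flax=18 gold=16
After 8 (gather 1 flax): flax=19 gold=16
After 9 (consume 15 flax): flax=4 gold=16
After 10 (gather 3 gold): flax=4 gold=19
After 11 (consume 1 flax): flax=3 gold=19
After 12 (gather 1 clay): clay=1 flax=3 gold=19

Answer: clay=1 flax=3 gold=19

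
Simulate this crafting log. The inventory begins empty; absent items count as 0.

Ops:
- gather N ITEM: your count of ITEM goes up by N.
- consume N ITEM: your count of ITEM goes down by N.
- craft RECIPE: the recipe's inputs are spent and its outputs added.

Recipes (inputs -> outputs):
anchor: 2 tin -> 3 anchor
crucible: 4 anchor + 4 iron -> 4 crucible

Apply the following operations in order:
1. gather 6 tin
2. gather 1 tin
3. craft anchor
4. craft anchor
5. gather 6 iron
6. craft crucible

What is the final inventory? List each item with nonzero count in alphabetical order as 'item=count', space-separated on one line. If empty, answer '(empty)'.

After 1 (gather 6 tin): tin=6
After 2 (gather 1 tin): tin=7
After 3 (craft anchor): anchor=3 tin=5
After 4 (craft anchor): anchor=6 tin=3
After 5 (gather 6 iron): anchor=6 iron=6 tin=3
After 6 (craft crucible): anchor=2 crucible=4 iron=2 tin=3

Answer: anchor=2 crucible=4 iron=2 tin=3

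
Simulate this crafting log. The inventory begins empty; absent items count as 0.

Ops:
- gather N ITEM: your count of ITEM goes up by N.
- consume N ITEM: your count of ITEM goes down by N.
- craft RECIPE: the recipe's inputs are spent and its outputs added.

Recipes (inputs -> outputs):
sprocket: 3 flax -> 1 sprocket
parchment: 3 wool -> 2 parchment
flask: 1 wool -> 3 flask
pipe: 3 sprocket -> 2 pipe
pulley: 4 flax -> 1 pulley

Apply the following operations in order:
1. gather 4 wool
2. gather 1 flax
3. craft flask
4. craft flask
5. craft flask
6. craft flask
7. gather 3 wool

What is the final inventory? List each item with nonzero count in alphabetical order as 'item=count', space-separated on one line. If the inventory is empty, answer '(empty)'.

After 1 (gather 4 wool): wool=4
After 2 (gather 1 flax): flax=1 wool=4
After 3 (craft flask): flask=3 flax=1 wool=3
After 4 (craft flask): flask=6 flax=1 wool=2
After 5 (craft flask): flask=9 flax=1 wool=1
After 6 (craft flask): flask=12 flax=1
After 7 (gather 3 wool): flask=12 flax=1 wool=3

Answer: flask=12 flax=1 wool=3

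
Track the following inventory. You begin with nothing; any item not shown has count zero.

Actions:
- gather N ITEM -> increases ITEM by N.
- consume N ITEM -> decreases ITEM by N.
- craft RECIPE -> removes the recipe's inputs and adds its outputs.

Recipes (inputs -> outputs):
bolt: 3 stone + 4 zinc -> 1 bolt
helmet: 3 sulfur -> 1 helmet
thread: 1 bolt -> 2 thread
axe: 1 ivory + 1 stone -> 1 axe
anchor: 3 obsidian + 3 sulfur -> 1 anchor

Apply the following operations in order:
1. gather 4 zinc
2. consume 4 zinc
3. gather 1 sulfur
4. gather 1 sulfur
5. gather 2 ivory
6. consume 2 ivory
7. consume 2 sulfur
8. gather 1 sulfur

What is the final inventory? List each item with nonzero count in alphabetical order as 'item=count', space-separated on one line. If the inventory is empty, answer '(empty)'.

After 1 (gather 4 zinc): zinc=4
After 2 (consume 4 zinc): (empty)
After 3 (gather 1 sulfur): sulfur=1
After 4 (gather 1 sulfur): sulfur=2
After 5 (gather 2 ivory): ivory=2 sulfur=2
After 6 (consume 2 ivory): sulfur=2
After 7 (consume 2 sulfur): (empty)
After 8 (gather 1 sulfur): sulfur=1

Answer: sulfur=1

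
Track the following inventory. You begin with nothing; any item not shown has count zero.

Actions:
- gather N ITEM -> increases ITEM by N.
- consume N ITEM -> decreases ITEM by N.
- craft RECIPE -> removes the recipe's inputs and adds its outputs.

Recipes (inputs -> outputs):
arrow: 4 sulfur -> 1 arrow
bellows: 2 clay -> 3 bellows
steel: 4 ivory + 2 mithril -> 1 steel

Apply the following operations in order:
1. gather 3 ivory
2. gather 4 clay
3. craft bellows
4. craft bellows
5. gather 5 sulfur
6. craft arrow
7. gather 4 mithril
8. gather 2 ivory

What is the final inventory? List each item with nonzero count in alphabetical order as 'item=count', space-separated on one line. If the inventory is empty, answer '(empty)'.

Answer: arrow=1 bellows=6 ivory=5 mithril=4 sulfur=1

Derivation:
After 1 (gather 3 ivory): ivory=3
After 2 (gather 4 clay): clay=4 ivory=3
After 3 (craft bellows): bellows=3 clay=2 ivory=3
After 4 (craft bellows): bellows=6 ivory=3
After 5 (gather 5 sulfur): bellows=6 ivory=3 sulfur=5
After 6 (craft arrow): arrow=1 bellows=6 ivory=3 sulfur=1
After 7 (gather 4 mithril): arrow=1 bellows=6 ivory=3 mithril=4 sulfur=1
After 8 (gather 2 ivory): arrow=1 bellows=6 ivory=5 mithril=4 sulfur=1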